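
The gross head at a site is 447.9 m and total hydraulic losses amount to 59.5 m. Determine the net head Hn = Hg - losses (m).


Hn = 447.9 - 59.5 = 388.4000 m


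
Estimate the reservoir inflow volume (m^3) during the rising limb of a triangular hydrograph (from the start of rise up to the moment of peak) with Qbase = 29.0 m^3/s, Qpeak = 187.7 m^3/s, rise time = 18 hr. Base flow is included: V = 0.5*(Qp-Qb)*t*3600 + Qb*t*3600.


V = 0.5*(187.7 - 29.0)*18*3600 + 29.0*18*3600 = 7.0211e+06 m^3


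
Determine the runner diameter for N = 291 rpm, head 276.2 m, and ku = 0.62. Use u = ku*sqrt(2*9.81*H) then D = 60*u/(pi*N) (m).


u = 0.62 * sqrt(2*9.81*276.2) = 45.6408 m/s
D = 60 * 45.6408 / (pi * 291) = 2.9954 m


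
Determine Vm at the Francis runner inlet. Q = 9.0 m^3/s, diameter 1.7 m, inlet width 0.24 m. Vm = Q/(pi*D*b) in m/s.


Vm = 9.0 / (pi * 1.7 * 0.24) = 7.0215 m/s


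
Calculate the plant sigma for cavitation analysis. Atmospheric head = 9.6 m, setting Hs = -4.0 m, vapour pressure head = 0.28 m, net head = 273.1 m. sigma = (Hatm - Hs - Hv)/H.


sigma = (9.6 - (-4.0) - 0.28) / 273.1 = 0.0488


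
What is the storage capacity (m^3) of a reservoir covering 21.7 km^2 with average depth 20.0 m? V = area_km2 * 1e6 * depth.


V = 21.7 * 1e6 * 20.0 = 4.3400e+08 m^3


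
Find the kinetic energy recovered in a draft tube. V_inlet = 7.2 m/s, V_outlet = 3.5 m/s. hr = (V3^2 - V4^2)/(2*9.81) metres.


hr = (7.2^2 - 3.5^2) / (2*9.81) = 2.0178 m


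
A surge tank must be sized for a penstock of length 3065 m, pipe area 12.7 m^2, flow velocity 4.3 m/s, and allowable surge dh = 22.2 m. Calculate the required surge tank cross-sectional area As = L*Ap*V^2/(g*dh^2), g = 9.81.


As = 3065 * 12.7 * 4.3^2 / (9.81 * 22.2^2) = 148.8662 m^2


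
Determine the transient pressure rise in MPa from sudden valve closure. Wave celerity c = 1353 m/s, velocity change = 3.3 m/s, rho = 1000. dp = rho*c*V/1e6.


dp = 1000 * 1353 * 3.3 / 1e6 = 4.4649 MPa


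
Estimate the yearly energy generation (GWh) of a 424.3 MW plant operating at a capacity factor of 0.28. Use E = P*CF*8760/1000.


E = 424.3 * 0.28 * 8760 / 1000 = 1040.7230 GWh


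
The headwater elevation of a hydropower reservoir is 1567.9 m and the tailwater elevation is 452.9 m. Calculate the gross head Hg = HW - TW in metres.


Hg = 1567.9 - 452.9 = 1115.0000 m


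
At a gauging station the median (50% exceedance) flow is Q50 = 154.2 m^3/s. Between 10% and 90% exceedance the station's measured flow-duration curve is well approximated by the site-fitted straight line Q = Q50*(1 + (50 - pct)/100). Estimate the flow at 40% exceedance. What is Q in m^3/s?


Q = 154.2 * (1 + (50 - 40)/100) = 169.6200 m^3/s


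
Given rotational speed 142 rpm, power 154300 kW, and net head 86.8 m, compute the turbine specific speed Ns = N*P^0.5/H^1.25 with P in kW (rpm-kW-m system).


Ns = 142 * 154300^0.5 / 86.8^1.25 = 210.5337


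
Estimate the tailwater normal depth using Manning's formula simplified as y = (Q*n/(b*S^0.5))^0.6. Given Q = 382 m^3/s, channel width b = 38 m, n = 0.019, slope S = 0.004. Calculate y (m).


y = (382 * 0.019 / (38 * 0.004^0.5))^0.6 = 1.9409 m


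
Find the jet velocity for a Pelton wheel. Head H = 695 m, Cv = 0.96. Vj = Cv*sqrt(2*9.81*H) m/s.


Vj = 0.96 * sqrt(2*9.81*695) = 112.1019 m/s


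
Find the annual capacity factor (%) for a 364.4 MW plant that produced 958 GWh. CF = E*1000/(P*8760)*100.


CF = 958 * 1000 / (364.4 * 8760) * 100 = 30.0112 %


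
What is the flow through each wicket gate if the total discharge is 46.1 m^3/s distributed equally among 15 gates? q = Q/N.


q = 46.1 / 15 = 3.0733 m^3/s


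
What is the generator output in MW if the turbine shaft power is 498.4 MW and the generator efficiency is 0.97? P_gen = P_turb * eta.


P_gen = 498.4 * 0.97 = 483.4480 MW


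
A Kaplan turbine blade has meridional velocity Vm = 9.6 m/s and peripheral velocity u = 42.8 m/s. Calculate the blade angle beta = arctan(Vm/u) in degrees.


beta = arctan(9.6 / 42.8) = 12.6422 degrees


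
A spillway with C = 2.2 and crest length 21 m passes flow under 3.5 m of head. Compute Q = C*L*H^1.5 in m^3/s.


Q = 2.2 * 21 * 3.5^1.5 = 302.5130 m^3/s


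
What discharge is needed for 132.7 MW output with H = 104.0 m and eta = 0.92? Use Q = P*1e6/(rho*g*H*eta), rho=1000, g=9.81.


Q = 132.7 * 1e6 / (1000 * 9.81 * 104.0 * 0.92) = 141.3776 m^3/s


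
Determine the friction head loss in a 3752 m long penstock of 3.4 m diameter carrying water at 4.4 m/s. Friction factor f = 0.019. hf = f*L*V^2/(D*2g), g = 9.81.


hf = 0.019 * 3752 * 4.4^2 / (3.4 * 2 * 9.81) = 20.6892 m


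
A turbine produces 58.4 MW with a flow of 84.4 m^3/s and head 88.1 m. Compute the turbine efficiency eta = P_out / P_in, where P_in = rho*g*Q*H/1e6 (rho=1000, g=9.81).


P_in = 1000 * 9.81 * 84.4 * 88.1 / 1e6 = 72.9436 MW
eta = 58.4 / 72.9436 = 0.8006


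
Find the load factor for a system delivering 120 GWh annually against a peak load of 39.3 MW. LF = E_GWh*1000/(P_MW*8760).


LF = 120 * 1000 / (39.3 * 8760) = 0.3486


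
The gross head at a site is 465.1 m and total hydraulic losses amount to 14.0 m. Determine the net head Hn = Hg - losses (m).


Hn = 465.1 - 14.0 = 451.1000 m


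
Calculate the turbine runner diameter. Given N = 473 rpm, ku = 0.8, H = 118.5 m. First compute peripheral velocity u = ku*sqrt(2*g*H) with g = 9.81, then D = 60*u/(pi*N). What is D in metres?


u = 0.8 * sqrt(2*9.81*118.5) = 38.5744 m/s
D = 60 * 38.5744 / (pi * 473) = 1.5575 m


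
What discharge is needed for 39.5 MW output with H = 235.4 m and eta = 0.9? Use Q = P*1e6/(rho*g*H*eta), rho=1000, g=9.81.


Q = 39.5 * 1e6 / (1000 * 9.81 * 235.4 * 0.9) = 19.0055 m^3/s


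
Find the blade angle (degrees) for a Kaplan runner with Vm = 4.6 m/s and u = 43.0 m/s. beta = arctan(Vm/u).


beta = arctan(4.6 / 43.0) = 6.1061 degrees


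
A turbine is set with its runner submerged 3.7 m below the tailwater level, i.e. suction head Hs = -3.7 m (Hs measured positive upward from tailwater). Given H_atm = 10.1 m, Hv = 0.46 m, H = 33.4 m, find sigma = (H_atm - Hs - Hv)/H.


sigma = (10.1 - (-3.7) - 0.46) / 33.4 = 0.3994


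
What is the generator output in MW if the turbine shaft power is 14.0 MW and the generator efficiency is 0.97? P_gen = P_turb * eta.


P_gen = 14.0 * 0.97 = 13.5800 MW


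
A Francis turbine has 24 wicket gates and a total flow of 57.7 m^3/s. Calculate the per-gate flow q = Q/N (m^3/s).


q = 57.7 / 24 = 2.4042 m^3/s


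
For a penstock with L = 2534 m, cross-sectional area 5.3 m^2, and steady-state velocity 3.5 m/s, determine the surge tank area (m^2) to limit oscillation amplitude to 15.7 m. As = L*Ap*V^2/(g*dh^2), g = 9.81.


As = 2534 * 5.3 * 3.5^2 / (9.81 * 15.7^2) = 68.0378 m^2


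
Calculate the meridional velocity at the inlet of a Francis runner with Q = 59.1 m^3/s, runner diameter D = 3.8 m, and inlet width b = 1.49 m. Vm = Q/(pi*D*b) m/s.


Vm = 59.1 / (pi * 3.8 * 1.49) = 3.3225 m/s


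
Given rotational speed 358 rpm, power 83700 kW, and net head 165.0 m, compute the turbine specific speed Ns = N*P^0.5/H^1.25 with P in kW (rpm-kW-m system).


Ns = 358 * 83700^0.5 / 165.0^1.25 = 175.1422


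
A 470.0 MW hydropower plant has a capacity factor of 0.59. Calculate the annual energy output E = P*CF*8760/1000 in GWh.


E = 470.0 * 0.59 * 8760 / 1000 = 2429.1480 GWh


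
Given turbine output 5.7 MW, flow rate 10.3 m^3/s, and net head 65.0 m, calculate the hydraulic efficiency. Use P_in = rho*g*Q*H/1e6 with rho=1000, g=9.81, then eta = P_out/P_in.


P_in = 1000 * 9.81 * 10.3 * 65.0 / 1e6 = 6.5678 MW
eta = 5.7 / 6.5678 = 0.8679


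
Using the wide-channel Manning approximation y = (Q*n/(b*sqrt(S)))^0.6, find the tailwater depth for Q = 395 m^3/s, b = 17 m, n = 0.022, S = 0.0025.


y = (395 * 0.022 / (17 * 0.0025^0.5))^0.6 = 4.0342 m


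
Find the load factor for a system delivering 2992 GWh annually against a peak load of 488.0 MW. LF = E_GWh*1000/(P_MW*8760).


LF = 2992 * 1000 / (488.0 * 8760) = 0.6999


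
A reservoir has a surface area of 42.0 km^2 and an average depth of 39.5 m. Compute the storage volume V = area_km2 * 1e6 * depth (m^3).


V = 42.0 * 1e6 * 39.5 = 1.6590e+09 m^3


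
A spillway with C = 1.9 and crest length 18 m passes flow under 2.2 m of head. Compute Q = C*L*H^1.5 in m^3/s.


Q = 1.9 * 18 * 2.2^1.5 = 111.5990 m^3/s


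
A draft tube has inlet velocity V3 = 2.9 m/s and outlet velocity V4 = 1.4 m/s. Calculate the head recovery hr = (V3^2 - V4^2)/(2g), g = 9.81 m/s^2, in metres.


hr = (2.9^2 - 1.4^2) / (2*9.81) = 0.3287 m


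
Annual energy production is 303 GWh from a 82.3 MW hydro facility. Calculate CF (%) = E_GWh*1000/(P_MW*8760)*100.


CF = 303 * 1000 / (82.3 * 8760) * 100 = 42.0280 %


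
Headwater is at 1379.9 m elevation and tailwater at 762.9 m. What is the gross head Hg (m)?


Hg = 1379.9 - 762.9 = 617.0000 m


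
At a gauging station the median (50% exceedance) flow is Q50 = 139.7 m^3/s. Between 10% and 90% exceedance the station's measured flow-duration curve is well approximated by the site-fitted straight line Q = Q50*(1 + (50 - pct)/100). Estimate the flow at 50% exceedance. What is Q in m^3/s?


Q = 139.7 * (1 + (50 - 50)/100) = 139.7000 m^3/s


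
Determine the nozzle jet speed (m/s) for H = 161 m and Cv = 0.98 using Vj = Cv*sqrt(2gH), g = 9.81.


Vj = 0.98 * sqrt(2*9.81*161) = 55.0793 m/s


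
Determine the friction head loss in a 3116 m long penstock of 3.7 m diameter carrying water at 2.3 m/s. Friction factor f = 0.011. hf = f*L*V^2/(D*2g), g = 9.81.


hf = 0.011 * 3116 * 2.3^2 / (3.7 * 2 * 9.81) = 2.4977 m


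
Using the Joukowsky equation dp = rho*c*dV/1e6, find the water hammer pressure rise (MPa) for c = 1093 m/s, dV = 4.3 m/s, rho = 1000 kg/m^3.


dp = 1000 * 1093 * 4.3 / 1e6 = 4.6999 MPa


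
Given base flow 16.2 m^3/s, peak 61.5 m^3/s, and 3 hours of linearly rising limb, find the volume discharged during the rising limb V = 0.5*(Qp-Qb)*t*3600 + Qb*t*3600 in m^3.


V = 0.5*(61.5 - 16.2)*3*3600 + 16.2*3*3600 = 419580.0000 m^3


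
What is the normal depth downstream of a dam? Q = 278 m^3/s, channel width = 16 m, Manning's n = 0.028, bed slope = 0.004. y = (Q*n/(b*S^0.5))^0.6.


y = (278 * 0.028 / (16 * 0.004^0.5))^0.6 = 3.4012 m


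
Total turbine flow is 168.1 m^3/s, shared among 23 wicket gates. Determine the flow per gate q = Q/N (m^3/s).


q = 168.1 / 23 = 7.3087 m^3/s


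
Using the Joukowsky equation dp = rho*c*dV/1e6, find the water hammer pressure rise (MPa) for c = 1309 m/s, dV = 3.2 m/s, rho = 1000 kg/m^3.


dp = 1000 * 1309 * 3.2 / 1e6 = 4.1888 MPa


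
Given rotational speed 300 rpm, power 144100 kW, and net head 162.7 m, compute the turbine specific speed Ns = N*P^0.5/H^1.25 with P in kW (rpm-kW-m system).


Ns = 300 * 144100^0.5 / 162.7^1.25 = 195.9832


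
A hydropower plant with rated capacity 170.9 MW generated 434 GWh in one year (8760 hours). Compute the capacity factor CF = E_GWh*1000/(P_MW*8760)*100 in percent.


CF = 434 * 1000 / (170.9 * 8760) * 100 = 28.9897 %


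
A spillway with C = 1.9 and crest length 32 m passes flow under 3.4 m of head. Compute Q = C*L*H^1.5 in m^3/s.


Q = 1.9 * 32 * 3.4^1.5 = 381.1728 m^3/s


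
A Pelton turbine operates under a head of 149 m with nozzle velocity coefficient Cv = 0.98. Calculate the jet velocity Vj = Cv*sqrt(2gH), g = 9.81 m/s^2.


Vj = 0.98 * sqrt(2*9.81*149) = 52.9869 m/s


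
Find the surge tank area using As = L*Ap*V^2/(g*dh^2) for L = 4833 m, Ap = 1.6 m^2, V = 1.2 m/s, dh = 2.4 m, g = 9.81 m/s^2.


As = 4833 * 1.6 * 1.2^2 / (9.81 * 2.4^2) = 197.0642 m^2


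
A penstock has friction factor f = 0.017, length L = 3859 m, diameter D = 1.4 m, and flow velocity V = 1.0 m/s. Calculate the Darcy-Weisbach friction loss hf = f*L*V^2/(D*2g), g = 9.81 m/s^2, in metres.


hf = 0.017 * 3859 * 1.0^2 / (1.4 * 2 * 9.81) = 2.3883 m


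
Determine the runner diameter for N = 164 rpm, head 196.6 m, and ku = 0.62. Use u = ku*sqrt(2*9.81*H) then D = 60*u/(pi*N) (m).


u = 0.62 * sqrt(2*9.81*196.6) = 38.5064 m/s
D = 60 * 38.5064 / (pi * 164) = 4.4843 m


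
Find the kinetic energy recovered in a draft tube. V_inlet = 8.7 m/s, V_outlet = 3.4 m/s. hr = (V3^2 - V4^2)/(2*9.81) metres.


hr = (8.7^2 - 3.4^2) / (2*9.81) = 3.2686 m


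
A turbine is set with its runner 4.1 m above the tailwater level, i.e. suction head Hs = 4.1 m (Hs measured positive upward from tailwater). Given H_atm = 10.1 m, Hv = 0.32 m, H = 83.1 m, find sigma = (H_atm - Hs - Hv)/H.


sigma = (10.1 - 4.1 - 0.32) / 83.1 = 0.0684


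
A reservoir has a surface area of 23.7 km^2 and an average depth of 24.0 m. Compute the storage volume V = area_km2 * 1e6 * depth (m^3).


V = 23.7 * 1e6 * 24.0 = 5.6880e+08 m^3


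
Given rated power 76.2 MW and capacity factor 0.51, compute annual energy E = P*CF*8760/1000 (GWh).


E = 76.2 * 0.51 * 8760 / 1000 = 340.4311 GWh


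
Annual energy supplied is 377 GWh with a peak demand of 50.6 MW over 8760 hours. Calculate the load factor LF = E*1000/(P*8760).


LF = 377 * 1000 / (50.6 * 8760) = 0.8505


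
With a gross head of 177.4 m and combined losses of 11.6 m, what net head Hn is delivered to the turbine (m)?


Hn = 177.4 - 11.6 = 165.8000 m


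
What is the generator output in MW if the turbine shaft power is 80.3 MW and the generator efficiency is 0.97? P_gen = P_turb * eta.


P_gen = 80.3 * 0.97 = 77.8910 MW


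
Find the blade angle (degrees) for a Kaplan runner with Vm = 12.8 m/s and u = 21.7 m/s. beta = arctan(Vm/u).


beta = arctan(12.8 / 21.7) = 30.5347 degrees


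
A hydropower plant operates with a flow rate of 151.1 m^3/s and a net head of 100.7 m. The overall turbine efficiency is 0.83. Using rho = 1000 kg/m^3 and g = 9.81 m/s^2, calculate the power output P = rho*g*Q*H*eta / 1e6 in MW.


P = 1000 * 9.81 * 151.1 * 100.7 * 0.83 / 1e6 = 123.8914 MW


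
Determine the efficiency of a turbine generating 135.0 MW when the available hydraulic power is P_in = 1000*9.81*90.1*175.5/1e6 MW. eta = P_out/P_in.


P_in = 1000 * 9.81 * 90.1 * 175.5 / 1e6 = 155.1211 MW
eta = 135.0 / 155.1211 = 0.8703


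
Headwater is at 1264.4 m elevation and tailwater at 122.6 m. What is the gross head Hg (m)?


Hg = 1264.4 - 122.6 = 1141.8000 m


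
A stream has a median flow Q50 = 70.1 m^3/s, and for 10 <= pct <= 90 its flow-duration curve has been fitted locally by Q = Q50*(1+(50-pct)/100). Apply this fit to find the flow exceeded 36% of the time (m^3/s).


Q = 70.1 * (1 + (50 - 36)/100) = 79.9140 m^3/s


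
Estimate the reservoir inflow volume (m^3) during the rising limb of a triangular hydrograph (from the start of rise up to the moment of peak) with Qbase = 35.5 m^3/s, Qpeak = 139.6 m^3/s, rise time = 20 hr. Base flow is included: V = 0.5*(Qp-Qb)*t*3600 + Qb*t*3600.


V = 0.5*(139.6 - 35.5)*20*3600 + 35.5*20*3600 = 6.3036e+06 m^3


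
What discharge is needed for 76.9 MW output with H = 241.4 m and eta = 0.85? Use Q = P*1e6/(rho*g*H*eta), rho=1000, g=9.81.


Q = 76.9 * 1e6 / (1000 * 9.81 * 241.4 * 0.85) = 38.2033 m^3/s


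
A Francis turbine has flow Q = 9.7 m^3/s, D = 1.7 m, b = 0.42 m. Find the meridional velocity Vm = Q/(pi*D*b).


Vm = 9.7 / (pi * 1.7 * 0.42) = 4.3244 m/s


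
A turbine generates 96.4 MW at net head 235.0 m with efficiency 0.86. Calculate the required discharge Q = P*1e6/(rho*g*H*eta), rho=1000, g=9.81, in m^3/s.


Q = 96.4 * 1e6 / (1000 * 9.81 * 235.0 * 0.86) = 48.6230 m^3/s


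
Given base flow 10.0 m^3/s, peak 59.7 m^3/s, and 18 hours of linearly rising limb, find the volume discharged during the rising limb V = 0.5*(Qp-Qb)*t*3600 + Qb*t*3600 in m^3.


V = 0.5*(59.7 - 10.0)*18*3600 + 10.0*18*3600 = 2.2583e+06 m^3


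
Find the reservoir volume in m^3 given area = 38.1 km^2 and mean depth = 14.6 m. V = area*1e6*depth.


V = 38.1 * 1e6 * 14.6 = 5.5626e+08 m^3


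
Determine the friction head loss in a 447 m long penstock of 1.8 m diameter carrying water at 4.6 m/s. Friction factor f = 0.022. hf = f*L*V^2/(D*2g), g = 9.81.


hf = 0.022 * 447 * 4.6^2 / (1.8 * 2 * 9.81) = 5.8922 m


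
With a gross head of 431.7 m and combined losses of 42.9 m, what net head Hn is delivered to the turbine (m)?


Hn = 431.7 - 42.9 = 388.8000 m


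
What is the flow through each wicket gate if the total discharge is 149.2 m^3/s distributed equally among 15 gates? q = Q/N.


q = 149.2 / 15 = 9.9467 m^3/s


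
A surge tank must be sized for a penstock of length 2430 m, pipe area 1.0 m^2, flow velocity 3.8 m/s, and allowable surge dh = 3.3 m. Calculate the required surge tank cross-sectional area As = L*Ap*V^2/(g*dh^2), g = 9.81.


As = 2430 * 1.0 * 3.8^2 / (9.81 * 3.3^2) = 328.4555 m^2


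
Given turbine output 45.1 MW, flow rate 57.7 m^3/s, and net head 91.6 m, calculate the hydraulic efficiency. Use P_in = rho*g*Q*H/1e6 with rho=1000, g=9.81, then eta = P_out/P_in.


P_in = 1000 * 9.81 * 57.7 * 91.6 / 1e6 = 51.8490 MW
eta = 45.1 / 51.8490 = 0.8698


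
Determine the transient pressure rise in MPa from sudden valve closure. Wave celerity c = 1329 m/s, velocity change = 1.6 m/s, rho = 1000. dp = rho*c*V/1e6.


dp = 1000 * 1329 * 1.6 / 1e6 = 2.1264 MPa


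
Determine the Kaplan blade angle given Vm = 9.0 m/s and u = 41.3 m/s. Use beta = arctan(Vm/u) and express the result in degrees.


beta = arctan(9.0 / 41.3) = 12.2936 degrees


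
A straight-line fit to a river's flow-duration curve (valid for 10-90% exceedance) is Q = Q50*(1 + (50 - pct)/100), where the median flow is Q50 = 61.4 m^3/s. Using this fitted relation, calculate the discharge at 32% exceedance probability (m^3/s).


Q = 61.4 * (1 + (50 - 32)/100) = 72.4520 m^3/s


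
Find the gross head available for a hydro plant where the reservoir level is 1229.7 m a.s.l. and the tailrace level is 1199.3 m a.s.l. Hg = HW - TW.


Hg = 1229.7 - 1199.3 = 30.4000 m


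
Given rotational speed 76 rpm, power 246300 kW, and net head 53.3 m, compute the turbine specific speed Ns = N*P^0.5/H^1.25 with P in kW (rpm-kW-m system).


Ns = 76 * 246300^0.5 / 53.3^1.25 = 261.9008


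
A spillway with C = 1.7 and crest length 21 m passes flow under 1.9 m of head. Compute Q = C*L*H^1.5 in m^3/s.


Q = 1.7 * 21 * 1.9^1.5 = 93.4972 m^3/s


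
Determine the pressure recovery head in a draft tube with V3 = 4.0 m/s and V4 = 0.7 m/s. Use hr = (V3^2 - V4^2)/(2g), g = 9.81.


hr = (4.0^2 - 0.7^2) / (2*9.81) = 0.7905 m


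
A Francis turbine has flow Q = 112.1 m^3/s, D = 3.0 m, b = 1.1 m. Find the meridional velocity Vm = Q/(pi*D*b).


Vm = 112.1 / (pi * 3.0 * 1.1) = 10.8129 m/s


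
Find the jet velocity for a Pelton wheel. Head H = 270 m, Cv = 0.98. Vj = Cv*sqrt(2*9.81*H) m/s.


Vj = 0.98 * sqrt(2*9.81*270) = 71.3276 m/s


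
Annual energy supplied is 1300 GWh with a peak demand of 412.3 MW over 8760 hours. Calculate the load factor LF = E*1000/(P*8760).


LF = 1300 * 1000 / (412.3 * 8760) = 0.3599


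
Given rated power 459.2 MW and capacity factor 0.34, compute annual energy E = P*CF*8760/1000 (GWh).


E = 459.2 * 0.34 * 8760 / 1000 = 1367.6813 GWh


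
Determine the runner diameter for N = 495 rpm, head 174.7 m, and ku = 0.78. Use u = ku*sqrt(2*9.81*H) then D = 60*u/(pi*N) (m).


u = 0.78 * sqrt(2*9.81*174.7) = 45.6657 m/s
D = 60 * 45.6657 / (pi * 495) = 1.7619 m


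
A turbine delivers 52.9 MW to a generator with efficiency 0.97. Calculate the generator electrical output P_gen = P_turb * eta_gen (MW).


P_gen = 52.9 * 0.97 = 51.3130 MW


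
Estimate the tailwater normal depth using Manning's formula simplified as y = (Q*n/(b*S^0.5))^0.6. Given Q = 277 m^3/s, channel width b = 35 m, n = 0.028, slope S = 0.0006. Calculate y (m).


y = (277 * 0.028 / (35 * 0.0006^0.5))^0.6 = 3.7488 m


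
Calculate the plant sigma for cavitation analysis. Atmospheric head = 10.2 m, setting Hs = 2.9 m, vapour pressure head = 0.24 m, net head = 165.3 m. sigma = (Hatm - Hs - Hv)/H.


sigma = (10.2 - 2.9 - 0.24) / 165.3 = 0.0427


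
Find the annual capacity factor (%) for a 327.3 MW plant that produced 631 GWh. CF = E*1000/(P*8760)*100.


CF = 631 * 1000 / (327.3 * 8760) * 100 = 22.0079 %


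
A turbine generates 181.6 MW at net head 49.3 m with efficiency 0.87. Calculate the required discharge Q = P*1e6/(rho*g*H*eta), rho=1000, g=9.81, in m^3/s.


Q = 181.6 * 1e6 / (1000 * 9.81 * 49.3 * 0.87) = 431.5992 m^3/s


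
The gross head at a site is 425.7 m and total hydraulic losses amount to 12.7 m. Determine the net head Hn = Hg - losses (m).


Hn = 425.7 - 12.7 = 413.0000 m


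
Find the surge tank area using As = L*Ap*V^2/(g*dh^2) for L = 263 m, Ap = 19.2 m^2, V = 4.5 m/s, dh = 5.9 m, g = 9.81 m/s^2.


As = 263 * 19.2 * 4.5^2 / (9.81 * 5.9^2) = 299.4394 m^2


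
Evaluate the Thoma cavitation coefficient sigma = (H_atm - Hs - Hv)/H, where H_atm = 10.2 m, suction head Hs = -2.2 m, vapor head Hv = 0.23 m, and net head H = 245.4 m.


sigma = (10.2 - (-2.2) - 0.23) / 245.4 = 0.0496


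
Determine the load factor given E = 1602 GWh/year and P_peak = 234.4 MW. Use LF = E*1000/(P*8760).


LF = 1602 * 1000 / (234.4 * 8760) = 0.7802


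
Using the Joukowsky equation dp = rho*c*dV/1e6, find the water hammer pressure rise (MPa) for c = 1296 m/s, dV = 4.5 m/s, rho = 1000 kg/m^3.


dp = 1000 * 1296 * 4.5 / 1e6 = 5.8320 MPa


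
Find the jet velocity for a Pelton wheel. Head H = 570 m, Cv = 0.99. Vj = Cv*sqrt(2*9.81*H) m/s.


Vj = 0.99 * sqrt(2*9.81*570) = 104.6941 m/s


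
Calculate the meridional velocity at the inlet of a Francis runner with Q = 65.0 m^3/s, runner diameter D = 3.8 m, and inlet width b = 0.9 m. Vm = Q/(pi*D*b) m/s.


Vm = 65.0 / (pi * 3.8 * 0.9) = 6.0497 m/s


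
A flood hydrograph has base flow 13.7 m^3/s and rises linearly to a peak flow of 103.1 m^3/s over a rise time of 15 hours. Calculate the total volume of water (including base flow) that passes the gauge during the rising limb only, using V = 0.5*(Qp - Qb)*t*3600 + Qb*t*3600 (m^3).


V = 0.5*(103.1 - 13.7)*15*3600 + 13.7*15*3600 = 3.1536e+06 m^3


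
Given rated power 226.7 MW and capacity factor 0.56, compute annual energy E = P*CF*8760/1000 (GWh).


E = 226.7 * 0.56 * 8760 / 1000 = 1112.0995 GWh


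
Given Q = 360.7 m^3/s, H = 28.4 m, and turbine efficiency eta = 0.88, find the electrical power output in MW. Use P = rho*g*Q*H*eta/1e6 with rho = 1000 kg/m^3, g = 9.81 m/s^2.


P = 1000 * 9.81 * 360.7 * 28.4 * 0.88 / 1e6 = 88.4334 MW


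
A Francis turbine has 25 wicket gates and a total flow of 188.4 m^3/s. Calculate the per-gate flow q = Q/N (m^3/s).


q = 188.4 / 25 = 7.5360 m^3/s


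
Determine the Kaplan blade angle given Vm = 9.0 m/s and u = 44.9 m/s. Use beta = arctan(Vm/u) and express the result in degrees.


beta = arctan(9.0 / 44.9) = 11.3345 degrees


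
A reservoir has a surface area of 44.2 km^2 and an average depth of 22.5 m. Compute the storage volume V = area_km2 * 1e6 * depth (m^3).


V = 44.2 * 1e6 * 22.5 = 9.9450e+08 m^3


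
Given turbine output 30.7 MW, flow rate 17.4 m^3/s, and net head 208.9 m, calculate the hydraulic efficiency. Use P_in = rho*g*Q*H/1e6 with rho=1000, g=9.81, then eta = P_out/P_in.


P_in = 1000 * 9.81 * 17.4 * 208.9 / 1e6 = 35.6580 MW
eta = 30.7 / 35.6580 = 0.8610


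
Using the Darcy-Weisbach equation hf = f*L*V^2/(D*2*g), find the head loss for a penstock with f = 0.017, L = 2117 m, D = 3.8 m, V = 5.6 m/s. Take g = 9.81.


hf = 0.017 * 2117 * 5.6^2 / (3.8 * 2 * 9.81) = 15.1378 m


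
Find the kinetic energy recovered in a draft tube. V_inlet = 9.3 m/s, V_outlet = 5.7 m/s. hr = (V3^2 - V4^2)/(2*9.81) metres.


hr = (9.3^2 - 5.7^2) / (2*9.81) = 2.7523 m


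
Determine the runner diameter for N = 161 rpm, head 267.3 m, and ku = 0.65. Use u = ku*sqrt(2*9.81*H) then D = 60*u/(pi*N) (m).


u = 0.65 * sqrt(2*9.81*267.3) = 47.0720 m/s
D = 60 * 47.0720 / (pi * 161) = 5.5839 m


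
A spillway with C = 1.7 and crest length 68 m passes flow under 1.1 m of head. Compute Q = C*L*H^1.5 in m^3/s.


Q = 1.7 * 68 * 1.1^1.5 = 133.3665 m^3/s


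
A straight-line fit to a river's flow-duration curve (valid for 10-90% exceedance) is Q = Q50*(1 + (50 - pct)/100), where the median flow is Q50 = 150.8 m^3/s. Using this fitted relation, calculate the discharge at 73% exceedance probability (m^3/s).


Q = 150.8 * (1 + (50 - 73)/100) = 116.1160 m^3/s


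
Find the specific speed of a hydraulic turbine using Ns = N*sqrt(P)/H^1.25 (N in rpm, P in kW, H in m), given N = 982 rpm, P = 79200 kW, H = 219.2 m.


Ns = 982 * 79200^0.5 / 219.2^1.25 = 327.6600


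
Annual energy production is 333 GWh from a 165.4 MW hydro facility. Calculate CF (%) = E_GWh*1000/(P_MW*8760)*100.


CF = 333 * 1000 / (165.4 * 8760) * 100 = 22.9829 %


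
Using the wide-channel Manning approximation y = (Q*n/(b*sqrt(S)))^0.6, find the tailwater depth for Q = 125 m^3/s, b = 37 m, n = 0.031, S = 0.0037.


y = (125 * 0.031 / (37 * 0.0037^0.5))^0.6 = 1.3854 m


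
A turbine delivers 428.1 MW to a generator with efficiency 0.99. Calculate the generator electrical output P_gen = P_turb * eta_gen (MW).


P_gen = 428.1 * 0.99 = 423.8190 MW


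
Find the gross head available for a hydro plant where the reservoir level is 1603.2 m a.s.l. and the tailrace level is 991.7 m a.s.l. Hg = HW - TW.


Hg = 1603.2 - 991.7 = 611.5000 m


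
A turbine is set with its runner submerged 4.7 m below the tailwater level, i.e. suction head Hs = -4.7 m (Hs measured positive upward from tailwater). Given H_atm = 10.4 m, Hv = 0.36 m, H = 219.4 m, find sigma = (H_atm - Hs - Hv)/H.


sigma = (10.4 - (-4.7) - 0.36) / 219.4 = 0.0672


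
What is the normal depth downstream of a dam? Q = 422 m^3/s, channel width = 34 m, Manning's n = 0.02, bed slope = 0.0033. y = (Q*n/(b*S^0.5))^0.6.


y = (422 * 0.02 / (34 * 0.0033^0.5))^0.6 = 2.4064 m


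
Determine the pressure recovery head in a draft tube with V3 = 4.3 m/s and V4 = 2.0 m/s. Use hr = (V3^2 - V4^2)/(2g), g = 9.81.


hr = (4.3^2 - 2.0^2) / (2*9.81) = 0.7385 m


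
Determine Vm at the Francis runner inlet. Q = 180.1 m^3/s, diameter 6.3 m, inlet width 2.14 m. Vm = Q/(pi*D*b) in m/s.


Vm = 180.1 / (pi * 6.3 * 2.14) = 4.2522 m/s


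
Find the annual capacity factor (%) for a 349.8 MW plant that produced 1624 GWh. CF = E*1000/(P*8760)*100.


CF = 1624 * 1000 / (349.8 * 8760) * 100 = 52.9983 %


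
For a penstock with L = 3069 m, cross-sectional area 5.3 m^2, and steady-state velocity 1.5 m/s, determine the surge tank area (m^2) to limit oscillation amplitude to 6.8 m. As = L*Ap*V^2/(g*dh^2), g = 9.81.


As = 3069 * 5.3 * 1.5^2 / (9.81 * 6.8^2) = 80.6805 m^2


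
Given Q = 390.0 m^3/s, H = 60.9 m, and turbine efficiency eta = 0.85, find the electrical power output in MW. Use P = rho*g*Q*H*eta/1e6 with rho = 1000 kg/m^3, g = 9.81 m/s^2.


P = 1000 * 9.81 * 390.0 * 60.9 * 0.85 / 1e6 = 198.0477 MW


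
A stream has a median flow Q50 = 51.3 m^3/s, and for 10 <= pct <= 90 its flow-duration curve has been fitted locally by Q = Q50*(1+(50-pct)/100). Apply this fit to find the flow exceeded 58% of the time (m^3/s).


Q = 51.3 * (1 + (50 - 58)/100) = 47.1960 m^3/s


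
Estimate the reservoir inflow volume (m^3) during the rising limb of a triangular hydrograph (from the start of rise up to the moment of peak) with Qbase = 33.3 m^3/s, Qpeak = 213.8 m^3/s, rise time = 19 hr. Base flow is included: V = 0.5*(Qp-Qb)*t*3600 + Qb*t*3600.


V = 0.5*(213.8 - 33.3)*19*3600 + 33.3*19*3600 = 8.4508e+06 m^3


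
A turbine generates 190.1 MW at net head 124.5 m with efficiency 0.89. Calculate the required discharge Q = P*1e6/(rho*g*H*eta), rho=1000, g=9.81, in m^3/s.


Q = 190.1 * 1e6 / (1000 * 9.81 * 124.5 * 0.89) = 174.8855 m^3/s


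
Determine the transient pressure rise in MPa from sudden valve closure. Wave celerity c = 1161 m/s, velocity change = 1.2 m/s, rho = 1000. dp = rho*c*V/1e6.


dp = 1000 * 1161 * 1.2 / 1e6 = 1.3932 MPa


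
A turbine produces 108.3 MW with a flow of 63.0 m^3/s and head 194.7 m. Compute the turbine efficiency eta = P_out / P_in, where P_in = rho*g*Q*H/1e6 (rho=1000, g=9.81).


P_in = 1000 * 9.81 * 63.0 * 194.7 / 1e6 = 120.3304 MW
eta = 108.3 / 120.3304 = 0.9000


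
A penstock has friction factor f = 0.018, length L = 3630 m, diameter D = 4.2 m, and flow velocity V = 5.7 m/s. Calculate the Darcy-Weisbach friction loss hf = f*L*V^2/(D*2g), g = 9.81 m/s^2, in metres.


hf = 0.018 * 3630 * 5.7^2 / (4.2 * 2 * 9.81) = 25.7621 m


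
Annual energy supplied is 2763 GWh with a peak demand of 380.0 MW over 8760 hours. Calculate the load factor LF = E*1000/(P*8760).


LF = 2763 * 1000 / (380.0 * 8760) = 0.8300


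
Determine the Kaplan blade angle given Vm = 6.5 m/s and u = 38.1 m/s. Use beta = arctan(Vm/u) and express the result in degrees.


beta = arctan(6.5 / 38.1) = 9.6817 degrees


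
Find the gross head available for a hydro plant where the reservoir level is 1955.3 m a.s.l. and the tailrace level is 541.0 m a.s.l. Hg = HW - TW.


Hg = 1955.3 - 541.0 = 1414.3000 m


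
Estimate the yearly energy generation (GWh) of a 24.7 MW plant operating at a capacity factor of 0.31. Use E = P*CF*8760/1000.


E = 24.7 * 0.31 * 8760 / 1000 = 67.0753 GWh


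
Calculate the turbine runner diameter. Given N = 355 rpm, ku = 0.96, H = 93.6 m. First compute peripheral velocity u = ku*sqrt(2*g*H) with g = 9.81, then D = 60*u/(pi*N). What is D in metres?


u = 0.96 * sqrt(2*9.81*93.6) = 41.1395 m/s
D = 60 * 41.1395 / (pi * 355) = 2.2133 m


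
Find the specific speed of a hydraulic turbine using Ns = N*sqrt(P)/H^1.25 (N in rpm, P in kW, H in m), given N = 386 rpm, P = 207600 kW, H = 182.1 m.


Ns = 386 * 207600^0.5 / 182.1^1.25 = 262.9139


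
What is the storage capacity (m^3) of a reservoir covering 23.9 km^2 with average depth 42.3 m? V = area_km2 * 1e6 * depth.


V = 23.9 * 1e6 * 42.3 = 1.0110e+09 m^3


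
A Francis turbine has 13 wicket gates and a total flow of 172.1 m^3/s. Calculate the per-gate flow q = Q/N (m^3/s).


q = 172.1 / 13 = 13.2385 m^3/s


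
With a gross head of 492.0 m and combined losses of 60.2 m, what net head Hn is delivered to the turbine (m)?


Hn = 492.0 - 60.2 = 431.8000 m


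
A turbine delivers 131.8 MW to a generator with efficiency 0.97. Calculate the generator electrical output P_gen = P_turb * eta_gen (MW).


P_gen = 131.8 * 0.97 = 127.8460 MW


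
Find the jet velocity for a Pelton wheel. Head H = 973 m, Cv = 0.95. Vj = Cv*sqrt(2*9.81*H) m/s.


Vj = 0.95 * sqrt(2*9.81*973) = 131.2591 m/s


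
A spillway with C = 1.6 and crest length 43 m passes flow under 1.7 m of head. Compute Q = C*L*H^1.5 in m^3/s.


Q = 1.6 * 43 * 1.7^1.5 = 152.4972 m^3/s


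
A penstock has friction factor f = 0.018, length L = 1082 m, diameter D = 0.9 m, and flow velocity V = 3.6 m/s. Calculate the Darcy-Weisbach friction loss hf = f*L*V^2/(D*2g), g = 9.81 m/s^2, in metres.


hf = 0.018 * 1082 * 3.6^2 / (0.9 * 2 * 9.81) = 14.2943 m


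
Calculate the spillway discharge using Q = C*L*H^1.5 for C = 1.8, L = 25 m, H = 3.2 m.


Q = 1.8 * 25 * 3.2^1.5 = 257.5950 m^3/s


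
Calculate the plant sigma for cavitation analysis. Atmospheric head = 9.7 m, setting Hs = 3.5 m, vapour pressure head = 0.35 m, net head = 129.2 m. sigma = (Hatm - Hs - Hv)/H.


sigma = (9.7 - 3.5 - 0.35) / 129.2 = 0.0453


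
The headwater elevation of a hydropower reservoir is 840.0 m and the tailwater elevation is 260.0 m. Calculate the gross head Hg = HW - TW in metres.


Hg = 840.0 - 260.0 = 580.0000 m


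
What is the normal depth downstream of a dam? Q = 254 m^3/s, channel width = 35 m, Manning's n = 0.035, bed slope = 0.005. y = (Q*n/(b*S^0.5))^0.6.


y = (254 * 0.035 / (35 * 0.005^0.5))^0.6 = 2.1538 m


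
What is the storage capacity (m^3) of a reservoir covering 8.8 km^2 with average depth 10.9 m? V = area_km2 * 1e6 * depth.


V = 8.8 * 1e6 * 10.9 = 9.5920e+07 m^3


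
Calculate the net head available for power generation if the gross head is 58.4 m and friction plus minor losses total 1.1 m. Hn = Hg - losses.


Hn = 58.4 - 1.1 = 57.3000 m


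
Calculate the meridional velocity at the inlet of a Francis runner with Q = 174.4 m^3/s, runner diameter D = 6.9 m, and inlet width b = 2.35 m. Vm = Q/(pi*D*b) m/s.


Vm = 174.4 / (pi * 6.9 * 2.35) = 3.4236 m/s


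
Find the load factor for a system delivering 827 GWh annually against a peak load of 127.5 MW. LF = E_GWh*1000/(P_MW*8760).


LF = 827 * 1000 / (127.5 * 8760) = 0.7404


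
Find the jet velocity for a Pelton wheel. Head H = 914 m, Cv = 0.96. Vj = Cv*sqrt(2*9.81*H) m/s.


Vj = 0.96 * sqrt(2*9.81*914) = 128.5564 m/s


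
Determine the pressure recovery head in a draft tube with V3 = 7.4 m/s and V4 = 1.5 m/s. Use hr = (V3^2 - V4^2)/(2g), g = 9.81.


hr = (7.4^2 - 1.5^2) / (2*9.81) = 2.6764 m


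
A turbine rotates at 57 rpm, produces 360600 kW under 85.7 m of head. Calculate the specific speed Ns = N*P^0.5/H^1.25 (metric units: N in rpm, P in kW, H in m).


Ns = 57 * 360600^0.5 / 85.7^1.25 = 131.2689


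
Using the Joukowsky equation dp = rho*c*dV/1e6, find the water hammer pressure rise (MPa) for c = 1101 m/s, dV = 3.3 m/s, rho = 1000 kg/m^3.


dp = 1000 * 1101 * 3.3 / 1e6 = 3.6333 MPa


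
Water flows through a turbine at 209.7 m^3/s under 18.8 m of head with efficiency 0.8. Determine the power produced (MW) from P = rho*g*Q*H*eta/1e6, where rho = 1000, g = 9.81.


P = 1000 * 9.81 * 209.7 * 18.8 * 0.8 / 1e6 = 30.9396 MW


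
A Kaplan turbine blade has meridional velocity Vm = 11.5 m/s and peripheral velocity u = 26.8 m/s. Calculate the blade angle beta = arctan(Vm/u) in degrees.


beta = arctan(11.5 / 26.8) = 23.2244 degrees


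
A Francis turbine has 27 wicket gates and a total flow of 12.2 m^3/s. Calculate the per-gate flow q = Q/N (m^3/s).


q = 12.2 / 27 = 0.4519 m^3/s


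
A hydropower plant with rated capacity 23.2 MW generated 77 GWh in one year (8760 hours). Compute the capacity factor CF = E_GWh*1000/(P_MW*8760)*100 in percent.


CF = 77 * 1000 / (23.2 * 8760) * 100 = 37.8877 %


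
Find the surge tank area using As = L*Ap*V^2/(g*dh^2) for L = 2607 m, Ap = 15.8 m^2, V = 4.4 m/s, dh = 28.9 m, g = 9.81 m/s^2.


As = 2607 * 15.8 * 4.4^2 / (9.81 * 28.9^2) = 97.3282 m^2


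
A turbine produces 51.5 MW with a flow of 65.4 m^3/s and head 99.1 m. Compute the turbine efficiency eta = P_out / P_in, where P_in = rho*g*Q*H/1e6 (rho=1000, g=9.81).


P_in = 1000 * 9.81 * 65.4 * 99.1 / 1e6 = 63.5800 MW
eta = 51.5 / 63.5800 = 0.8100


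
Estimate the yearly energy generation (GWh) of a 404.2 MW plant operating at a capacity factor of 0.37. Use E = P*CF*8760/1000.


E = 404.2 * 0.37 * 8760 / 1000 = 1310.0930 GWh


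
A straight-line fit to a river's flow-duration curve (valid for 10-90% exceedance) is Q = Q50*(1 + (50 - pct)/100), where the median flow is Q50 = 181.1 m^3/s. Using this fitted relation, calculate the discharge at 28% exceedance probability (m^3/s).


Q = 181.1 * (1 + (50 - 28)/100) = 220.9420 m^3/s


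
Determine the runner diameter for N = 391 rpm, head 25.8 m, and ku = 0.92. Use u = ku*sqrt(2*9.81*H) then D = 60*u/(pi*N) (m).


u = 0.92 * sqrt(2*9.81*25.8) = 20.6989 m/s
D = 60 * 20.6989 / (pi * 391) = 1.0110 m


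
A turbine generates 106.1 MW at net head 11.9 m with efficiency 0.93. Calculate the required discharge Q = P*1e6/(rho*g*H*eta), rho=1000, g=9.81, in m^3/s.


Q = 106.1 * 1e6 / (1000 * 9.81 * 11.9 * 0.93) = 977.2743 m^3/s


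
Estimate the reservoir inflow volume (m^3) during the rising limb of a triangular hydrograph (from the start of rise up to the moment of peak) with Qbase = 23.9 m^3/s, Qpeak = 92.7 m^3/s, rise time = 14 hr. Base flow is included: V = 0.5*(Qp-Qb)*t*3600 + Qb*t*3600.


V = 0.5*(92.7 - 23.9)*14*3600 + 23.9*14*3600 = 2.9383e+06 m^3


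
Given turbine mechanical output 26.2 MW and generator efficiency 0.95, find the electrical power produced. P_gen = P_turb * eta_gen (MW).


P_gen = 26.2 * 0.95 = 24.8900 MW


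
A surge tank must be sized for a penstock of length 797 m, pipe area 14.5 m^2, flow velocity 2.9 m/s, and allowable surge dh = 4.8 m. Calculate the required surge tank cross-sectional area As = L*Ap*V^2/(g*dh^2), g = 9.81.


As = 797 * 14.5 * 2.9^2 / (9.81 * 4.8^2) = 430.0024 m^2


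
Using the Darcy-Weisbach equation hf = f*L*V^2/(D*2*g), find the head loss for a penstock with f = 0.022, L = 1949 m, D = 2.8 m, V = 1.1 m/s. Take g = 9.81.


hf = 0.022 * 1949 * 1.1^2 / (2.8 * 2 * 9.81) = 0.9444 m


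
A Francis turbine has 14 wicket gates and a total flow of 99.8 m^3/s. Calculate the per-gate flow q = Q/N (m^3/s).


q = 99.8 / 14 = 7.1286 m^3/s


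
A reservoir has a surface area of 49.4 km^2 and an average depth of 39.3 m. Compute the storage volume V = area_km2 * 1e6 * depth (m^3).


V = 49.4 * 1e6 * 39.3 = 1.9414e+09 m^3


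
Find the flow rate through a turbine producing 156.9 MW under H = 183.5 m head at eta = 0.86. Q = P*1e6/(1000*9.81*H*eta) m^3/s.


Q = 156.9 * 1e6 / (1000 * 9.81 * 183.5 * 0.86) = 101.3490 m^3/s


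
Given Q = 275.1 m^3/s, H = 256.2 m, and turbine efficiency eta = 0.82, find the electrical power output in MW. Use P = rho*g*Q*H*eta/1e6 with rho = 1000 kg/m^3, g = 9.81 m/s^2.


P = 1000 * 9.81 * 275.1 * 256.2 * 0.82 / 1e6 = 566.9602 MW


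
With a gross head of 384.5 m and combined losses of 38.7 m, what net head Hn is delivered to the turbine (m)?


Hn = 384.5 - 38.7 = 345.8000 m


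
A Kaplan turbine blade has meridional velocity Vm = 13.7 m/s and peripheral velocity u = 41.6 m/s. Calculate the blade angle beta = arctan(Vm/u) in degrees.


beta = arctan(13.7 / 41.6) = 18.2281 degrees


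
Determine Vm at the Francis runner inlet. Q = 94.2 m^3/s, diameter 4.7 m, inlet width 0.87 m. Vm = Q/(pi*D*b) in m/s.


Vm = 94.2 / (pi * 4.7 * 0.87) = 7.3330 m/s


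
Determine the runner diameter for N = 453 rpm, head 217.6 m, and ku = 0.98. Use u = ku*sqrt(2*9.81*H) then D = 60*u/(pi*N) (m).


u = 0.98 * sqrt(2*9.81*217.6) = 64.0332 m/s
D = 60 * 64.0332 / (pi * 453) = 2.6997 m


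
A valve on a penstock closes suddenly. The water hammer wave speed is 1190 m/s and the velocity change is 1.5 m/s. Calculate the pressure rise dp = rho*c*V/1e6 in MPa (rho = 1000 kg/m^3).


dp = 1000 * 1190 * 1.5 / 1e6 = 1.7850 MPa


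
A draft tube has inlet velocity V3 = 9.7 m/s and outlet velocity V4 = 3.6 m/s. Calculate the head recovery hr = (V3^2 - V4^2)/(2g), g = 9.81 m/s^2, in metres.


hr = (9.7^2 - 3.6^2) / (2*9.81) = 4.1351 m


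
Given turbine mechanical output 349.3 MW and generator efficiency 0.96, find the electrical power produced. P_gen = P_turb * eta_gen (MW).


P_gen = 349.3 * 0.96 = 335.3280 MW


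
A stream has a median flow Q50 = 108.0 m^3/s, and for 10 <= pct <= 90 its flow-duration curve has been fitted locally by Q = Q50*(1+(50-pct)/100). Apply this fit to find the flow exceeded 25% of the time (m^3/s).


Q = 108.0 * (1 + (50 - 25)/100) = 135.0000 m^3/s


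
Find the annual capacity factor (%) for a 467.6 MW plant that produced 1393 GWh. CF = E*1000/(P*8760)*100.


CF = 1393 * 1000 / (467.6 * 8760) * 100 = 34.0073 %


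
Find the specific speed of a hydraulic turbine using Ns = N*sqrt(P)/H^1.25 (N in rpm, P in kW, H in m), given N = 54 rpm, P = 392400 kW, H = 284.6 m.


Ns = 54 * 392400^0.5 / 284.6^1.25 = 28.9377
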